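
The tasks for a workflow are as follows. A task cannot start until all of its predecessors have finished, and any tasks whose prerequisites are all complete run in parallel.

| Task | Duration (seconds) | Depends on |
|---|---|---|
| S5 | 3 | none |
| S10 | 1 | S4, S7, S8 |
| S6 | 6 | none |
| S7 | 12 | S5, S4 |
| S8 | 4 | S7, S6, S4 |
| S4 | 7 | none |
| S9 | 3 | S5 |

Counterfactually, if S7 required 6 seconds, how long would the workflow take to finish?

The binding path is S4→S7→S8→S10 = 7+12+4+1 = 24; finish at 24 seconds.
S7 lies on that path, so at 6 seconds the path becomes 18 seconds.
The critical path is still S4→S7→S8→S10; finish is now 18 seconds.

18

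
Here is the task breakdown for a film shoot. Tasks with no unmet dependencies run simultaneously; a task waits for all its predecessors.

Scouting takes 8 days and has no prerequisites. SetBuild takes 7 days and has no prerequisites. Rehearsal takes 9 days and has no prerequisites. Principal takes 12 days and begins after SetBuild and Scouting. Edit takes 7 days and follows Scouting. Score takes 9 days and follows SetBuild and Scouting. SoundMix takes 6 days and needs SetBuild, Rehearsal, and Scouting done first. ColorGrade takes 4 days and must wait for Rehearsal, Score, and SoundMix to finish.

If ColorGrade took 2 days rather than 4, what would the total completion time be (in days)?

20

The binding path is Scouting→Score→ColorGrade = 8+9+4 = 21; finish at 21 days.
Since ColorGrade is critical, the -2 change carries straight to that chain (now 19 days).
Now Scouting→Principal = 8+12 = 20 is longest, so the finish becomes 20 days.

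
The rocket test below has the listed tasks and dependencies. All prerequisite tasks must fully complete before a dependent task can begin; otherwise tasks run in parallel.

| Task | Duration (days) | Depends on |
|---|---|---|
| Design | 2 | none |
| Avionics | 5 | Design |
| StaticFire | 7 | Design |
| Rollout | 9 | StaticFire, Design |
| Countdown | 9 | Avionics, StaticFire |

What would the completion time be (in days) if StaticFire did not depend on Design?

Original critical path: Design→StaticFire→Rollout = 2+7+9 = 18 ⇒ 18 days.
Without Design→StaticFire, StaticFire's earliest start moves from 2 to 0.
The longest chain is now Design→Avionics→Countdown = 2+5+9 = 16, so the project takes 16 days.

16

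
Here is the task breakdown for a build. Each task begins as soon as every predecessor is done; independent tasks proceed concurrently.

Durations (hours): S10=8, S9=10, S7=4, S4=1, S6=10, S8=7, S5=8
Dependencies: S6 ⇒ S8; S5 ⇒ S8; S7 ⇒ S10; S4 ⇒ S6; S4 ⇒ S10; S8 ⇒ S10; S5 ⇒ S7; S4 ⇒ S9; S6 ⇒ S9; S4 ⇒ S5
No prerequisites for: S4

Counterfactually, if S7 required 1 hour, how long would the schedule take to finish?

26

The binding path is S4→S6→S8→S10 = 1+10+7+8 = 26; finish at 26 hours.
S7 has 5 hours of float (longest path through it is 21).
That remains the longest chain; total 26 hours.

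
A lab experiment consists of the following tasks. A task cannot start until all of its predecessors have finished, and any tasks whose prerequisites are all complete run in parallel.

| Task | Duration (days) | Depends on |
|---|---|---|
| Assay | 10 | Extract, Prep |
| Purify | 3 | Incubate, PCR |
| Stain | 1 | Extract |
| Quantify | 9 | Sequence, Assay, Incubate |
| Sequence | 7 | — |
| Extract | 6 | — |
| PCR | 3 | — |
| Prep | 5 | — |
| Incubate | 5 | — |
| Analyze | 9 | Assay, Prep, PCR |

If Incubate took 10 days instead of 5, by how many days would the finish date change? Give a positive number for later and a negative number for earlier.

Baseline: Extract→Assay→Analyze = 6+10+9 = 25 → 25 days.
Incubate is off the critical path — its longest chain is 14 days, giving 11 of slack.
The critical path is still Extract→Assay→Analyze; finish is now 25 days.
Change in finish: 25 − 25 = +0 days.

0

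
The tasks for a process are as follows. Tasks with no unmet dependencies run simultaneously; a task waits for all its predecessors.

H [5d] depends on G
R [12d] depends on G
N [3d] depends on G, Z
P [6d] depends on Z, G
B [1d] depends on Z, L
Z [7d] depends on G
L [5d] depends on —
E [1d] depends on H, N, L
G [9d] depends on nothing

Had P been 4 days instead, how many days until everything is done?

The binding path is G→Z→P = 9+7+6 = 22; finish at 22 days.
P lies on that path, so at 4 days the path becomes 20 days.
The binding chain switches to G→R = 9+12 = 21; finish 21 days.

21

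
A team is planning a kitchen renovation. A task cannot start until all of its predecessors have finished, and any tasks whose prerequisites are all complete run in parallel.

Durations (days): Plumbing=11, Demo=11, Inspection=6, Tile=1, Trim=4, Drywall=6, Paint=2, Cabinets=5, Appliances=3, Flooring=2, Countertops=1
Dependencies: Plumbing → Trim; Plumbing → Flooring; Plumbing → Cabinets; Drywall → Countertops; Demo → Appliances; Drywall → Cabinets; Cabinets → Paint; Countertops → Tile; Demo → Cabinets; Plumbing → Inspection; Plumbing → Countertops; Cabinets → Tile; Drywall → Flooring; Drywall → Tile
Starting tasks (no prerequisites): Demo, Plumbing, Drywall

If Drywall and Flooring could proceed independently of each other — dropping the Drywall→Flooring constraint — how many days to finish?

With the dependency in place, Demo→Cabinets→Paint = 11+5+2 = 18 sets the finish at 18 days.
Dropping Drywall→Flooring doesn't change Flooring's earliest start (11); another predecessor still binds.
New critical path: Demo→Cabinets→Paint = 11+5+2 = 18 ⇒ 18 days.

18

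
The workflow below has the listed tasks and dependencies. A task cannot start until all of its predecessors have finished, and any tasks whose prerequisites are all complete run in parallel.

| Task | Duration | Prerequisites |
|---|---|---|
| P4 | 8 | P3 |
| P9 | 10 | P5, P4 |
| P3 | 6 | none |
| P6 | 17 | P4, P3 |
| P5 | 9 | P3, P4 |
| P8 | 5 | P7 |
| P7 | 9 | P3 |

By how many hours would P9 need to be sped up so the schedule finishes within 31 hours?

2

Current finish: 33 hours; target: 31.
P9 is on every critical path, so each hour cut from P9 cuts the finish by one (this holds down to a finish of 31).
Need 33 − 31 = 2 hours off P9 → P9 becomes 8 hours, finish becomes 31.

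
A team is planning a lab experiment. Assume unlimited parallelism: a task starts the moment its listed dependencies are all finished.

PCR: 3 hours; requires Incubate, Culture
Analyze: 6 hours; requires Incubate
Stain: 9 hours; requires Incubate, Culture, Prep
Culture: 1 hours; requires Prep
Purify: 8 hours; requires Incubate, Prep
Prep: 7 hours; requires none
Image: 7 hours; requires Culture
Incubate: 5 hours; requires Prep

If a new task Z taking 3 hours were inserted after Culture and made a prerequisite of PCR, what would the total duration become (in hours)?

Originally the lab experiment takes 21 hours.
With Z inserted, PCR now waits for max(Incubate, Culture, Z).
New critical path: Prep→Incubate→Stain = 7+5+9 = 21 ⇒ 21 hours.

21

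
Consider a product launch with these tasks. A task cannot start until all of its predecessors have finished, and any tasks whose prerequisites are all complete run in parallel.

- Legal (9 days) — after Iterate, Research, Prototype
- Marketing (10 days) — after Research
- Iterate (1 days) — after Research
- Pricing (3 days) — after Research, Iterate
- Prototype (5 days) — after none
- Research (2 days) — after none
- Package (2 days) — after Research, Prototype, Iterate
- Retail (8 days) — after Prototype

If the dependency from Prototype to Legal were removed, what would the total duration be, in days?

Original critical path: Prototype→Legal = 5+9 = 14 ⇒ 14 days.
Without Prototype→Legal, Legal's earliest start moves from 5 to 3.
After: Prototype→Retail = 5+8 = 13 → 13 days.

13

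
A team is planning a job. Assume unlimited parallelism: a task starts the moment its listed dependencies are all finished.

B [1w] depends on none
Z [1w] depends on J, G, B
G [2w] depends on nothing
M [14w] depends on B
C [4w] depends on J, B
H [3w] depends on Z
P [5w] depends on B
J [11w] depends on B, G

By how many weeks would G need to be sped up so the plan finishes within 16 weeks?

1

Current finish: 17 weeks; target: 16.
G is on every critical path, so each week cut from G cuts the finish by one (this holds down to a finish of 16).
Need 17 − 16 = 1 week off G → G becomes 1 week, finish becomes 16.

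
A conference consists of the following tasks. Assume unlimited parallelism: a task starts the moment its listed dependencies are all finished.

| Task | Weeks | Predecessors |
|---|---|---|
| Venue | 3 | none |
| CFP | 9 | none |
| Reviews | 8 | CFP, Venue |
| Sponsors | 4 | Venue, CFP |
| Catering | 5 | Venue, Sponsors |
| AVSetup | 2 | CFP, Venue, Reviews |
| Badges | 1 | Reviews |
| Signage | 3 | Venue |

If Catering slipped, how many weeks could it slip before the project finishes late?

The longest chain is CFP→Reviews→AVSetup = 9+8+2 = 19; overall finish 19 weeks.
Catering finishes as early as 18 and must finish by 19.
Float = 19 − 18 = 1.

1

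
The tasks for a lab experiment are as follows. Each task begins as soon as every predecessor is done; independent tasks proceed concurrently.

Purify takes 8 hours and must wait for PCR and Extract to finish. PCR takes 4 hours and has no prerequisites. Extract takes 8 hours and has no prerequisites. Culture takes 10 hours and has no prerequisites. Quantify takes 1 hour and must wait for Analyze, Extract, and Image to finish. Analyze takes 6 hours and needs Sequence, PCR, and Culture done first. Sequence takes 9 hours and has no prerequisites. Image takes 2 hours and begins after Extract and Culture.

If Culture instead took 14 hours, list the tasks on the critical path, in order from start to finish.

As given, the longest chain is Culture→Analyze→Quantify = 10+6+1 = 17, so the finish is 17 hours.
Culture is on the critical path; changing it to 14 makes that path 21 hours.
No other chain overtakes it, so the finish is 21 hours.

Culture, Analyze, Quantify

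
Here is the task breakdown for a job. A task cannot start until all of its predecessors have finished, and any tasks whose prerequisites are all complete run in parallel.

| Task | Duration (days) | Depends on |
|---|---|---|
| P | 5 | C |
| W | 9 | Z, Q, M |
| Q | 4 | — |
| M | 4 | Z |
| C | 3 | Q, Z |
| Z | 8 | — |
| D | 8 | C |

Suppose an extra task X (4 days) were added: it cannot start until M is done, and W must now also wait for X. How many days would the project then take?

25

Originally the project takes 21 days.
With X inserted, W now waits for max(Z, Q, M, X).
New critical path: Z→M→X→W = 8+4+4+9 = 25 ⇒ 25 days.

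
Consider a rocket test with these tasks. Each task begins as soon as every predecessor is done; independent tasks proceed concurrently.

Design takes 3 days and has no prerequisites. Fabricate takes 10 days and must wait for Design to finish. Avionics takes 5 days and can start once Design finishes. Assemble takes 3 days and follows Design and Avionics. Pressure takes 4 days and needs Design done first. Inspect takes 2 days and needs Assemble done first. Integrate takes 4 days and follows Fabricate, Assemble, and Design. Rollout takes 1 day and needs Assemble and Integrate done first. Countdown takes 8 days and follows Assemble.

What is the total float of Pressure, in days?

The longest chain is Design→Avionics→Assemble→Countdown = 3+5+3+8 = 19; overall finish 19 days.
Pressure finishes as early as 7 and must finish by 19.
Slack of Pressure = 15 − 3 = 12 days.

12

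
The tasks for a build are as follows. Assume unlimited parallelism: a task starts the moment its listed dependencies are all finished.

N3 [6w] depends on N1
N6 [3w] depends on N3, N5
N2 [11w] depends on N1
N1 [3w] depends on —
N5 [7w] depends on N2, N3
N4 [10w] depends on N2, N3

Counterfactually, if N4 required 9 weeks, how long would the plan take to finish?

24

The binding path is N1→N2→N4 = 3+11+10 = 24; finish at 24 weeks.
N4 lies on that path, so at 9 weeks the path becomes 23 weeks.
The binding chain switches to N1→N2→N5→N6 = 3+11+7+3 = 24; finish 24 weeks.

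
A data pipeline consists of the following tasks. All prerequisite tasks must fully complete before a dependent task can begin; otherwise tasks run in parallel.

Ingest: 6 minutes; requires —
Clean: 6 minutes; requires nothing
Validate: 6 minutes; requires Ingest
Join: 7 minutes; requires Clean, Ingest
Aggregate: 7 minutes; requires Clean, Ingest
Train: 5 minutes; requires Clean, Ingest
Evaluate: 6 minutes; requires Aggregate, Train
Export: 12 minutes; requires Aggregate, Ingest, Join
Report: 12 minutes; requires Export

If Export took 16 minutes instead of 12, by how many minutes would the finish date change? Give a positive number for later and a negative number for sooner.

Critical path before the change: Ingest→Join→Export→Report = 6+7+12+12 = 37 giving 37 minutes.
Export is on the critical path; changing it to 16 makes that path 41 minutes.
That remains the longest chain; total 41 minutes.
Change in finish: 41 − 37 = +4 minutes.

4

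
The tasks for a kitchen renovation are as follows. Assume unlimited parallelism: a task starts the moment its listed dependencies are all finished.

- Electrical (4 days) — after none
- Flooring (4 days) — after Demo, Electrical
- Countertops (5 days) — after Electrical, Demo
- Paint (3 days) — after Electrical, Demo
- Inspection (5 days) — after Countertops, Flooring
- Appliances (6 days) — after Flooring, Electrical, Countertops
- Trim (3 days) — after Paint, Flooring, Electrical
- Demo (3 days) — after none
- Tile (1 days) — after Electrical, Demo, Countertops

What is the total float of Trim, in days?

Critical path: Electrical→Countertops→Appliances = 4+5+6 = 15, so the finish is 15 days.
Longest path through Trim: 11 days (earliest finish 11, latest finish 15).
Slack of Trim = 12 − 8 = 4 days.

4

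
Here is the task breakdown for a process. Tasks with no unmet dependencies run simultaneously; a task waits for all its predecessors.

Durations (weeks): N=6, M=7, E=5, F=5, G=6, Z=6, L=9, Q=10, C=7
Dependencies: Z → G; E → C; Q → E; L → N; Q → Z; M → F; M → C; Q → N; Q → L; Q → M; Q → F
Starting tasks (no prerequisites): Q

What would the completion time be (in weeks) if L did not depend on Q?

Original critical path: Q→L→N = 10+9+6 = 25 ⇒ 25 weeks.
Without Q→L, L's earliest start moves from 10 to 0.
After: Q→M→C = 10+7+7 = 24 → 24 weeks.

24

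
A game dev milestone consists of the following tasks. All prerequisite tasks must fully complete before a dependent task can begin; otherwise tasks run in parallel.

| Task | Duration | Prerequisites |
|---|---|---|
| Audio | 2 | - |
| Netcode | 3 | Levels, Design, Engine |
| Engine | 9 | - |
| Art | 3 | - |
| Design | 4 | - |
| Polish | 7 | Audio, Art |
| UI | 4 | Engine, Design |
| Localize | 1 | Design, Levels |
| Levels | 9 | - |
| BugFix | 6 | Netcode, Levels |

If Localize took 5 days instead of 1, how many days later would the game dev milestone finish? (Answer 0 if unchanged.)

Actual critical path: Engine→Netcode→BugFix = 9+3+6 = 18 ⇒ 18 days.
The longest path through Localize is only 10 days, so Localize has float 8.
That remains the longest chain; total 18 days.
Change in finish: 18 − 18 = +0 days.

0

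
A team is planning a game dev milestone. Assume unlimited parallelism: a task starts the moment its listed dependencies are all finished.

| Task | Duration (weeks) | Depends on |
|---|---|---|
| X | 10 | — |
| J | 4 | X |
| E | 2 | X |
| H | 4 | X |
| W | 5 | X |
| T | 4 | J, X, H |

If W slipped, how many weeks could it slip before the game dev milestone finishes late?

3

The longest chain is X→J→T = 10+4+4 = 18; overall finish 18 weeks.
Longest path through W: 15 weeks (earliest finish 15, latest finish 18).
Slack of W = 13 − 10 = 3 weeks.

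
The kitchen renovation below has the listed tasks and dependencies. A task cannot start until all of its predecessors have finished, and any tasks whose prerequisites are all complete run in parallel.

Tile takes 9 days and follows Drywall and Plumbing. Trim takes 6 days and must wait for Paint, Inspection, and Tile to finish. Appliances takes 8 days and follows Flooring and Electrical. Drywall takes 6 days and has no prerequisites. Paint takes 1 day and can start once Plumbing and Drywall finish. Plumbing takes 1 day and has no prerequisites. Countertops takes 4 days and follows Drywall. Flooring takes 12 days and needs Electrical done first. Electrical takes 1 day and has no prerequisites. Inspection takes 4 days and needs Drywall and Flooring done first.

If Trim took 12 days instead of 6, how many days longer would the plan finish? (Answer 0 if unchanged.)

Baseline: Electrical→Flooring→Inspection→Trim = 1+12+4+6 = 23 → 23 days.
Trim is on the critical path; changing it to 12 makes that path 29 days.
That remains the longest chain; total 29 days.
Change in finish: 29 − 23 = +6 days.

6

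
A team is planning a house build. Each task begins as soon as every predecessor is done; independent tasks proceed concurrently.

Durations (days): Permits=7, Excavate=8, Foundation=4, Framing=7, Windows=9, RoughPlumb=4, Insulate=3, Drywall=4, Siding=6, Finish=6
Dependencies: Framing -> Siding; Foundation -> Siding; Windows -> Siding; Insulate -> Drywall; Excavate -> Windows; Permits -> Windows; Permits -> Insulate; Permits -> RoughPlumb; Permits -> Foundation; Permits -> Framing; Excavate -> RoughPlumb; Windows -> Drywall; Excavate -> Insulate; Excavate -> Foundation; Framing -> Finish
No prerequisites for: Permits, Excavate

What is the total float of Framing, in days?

Critical path: Excavate→Windows→Siding = 8+9+6 = 23, so the finish is 23 days.
Longest path through Framing: 20 days (earliest finish 14, latest finish 17).
So Framing can slip 17 − 14 = 3 days.

3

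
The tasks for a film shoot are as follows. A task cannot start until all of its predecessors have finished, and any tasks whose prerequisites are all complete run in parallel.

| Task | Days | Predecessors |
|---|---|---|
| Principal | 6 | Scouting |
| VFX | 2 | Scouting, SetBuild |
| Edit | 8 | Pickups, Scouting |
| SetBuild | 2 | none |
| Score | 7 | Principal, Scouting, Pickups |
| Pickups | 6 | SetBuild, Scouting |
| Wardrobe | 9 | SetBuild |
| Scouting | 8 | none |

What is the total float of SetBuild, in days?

Critical path: Scouting→Pickups→Edit = 8+6+8 = 22, so the finish is 22 days.
The longest chain containing SetBuild totals 16 days.
So SetBuild can slip 8 − 2 = 6 days.

6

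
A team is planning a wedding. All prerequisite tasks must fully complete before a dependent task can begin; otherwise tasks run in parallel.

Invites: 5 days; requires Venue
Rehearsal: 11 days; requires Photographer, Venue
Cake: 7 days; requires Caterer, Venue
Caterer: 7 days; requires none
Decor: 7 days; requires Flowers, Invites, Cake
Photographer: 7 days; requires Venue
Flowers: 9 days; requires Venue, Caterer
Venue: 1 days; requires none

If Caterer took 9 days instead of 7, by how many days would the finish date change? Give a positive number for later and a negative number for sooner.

As given, the longest chain is Caterer→Flowers→Decor = 7+9+7 = 23, so the finish is 23 days.
Caterer lies on that path, so at 9 days the path becomes 25 days.
The critical path is still Caterer→Flowers→Decor; finish is now 25 days.
Change in finish: 25 − 23 = +2 days.

2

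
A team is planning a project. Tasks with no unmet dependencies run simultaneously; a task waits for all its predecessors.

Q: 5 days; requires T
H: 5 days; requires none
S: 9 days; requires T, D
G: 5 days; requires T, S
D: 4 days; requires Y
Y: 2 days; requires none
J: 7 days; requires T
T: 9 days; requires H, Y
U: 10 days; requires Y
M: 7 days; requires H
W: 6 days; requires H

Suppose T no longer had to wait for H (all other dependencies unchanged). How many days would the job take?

25

Before: longest chain H→T→S→G = 5+9+9+5 = 28, finish 28.
Without H→T, T's earliest start moves from 5 to 2.
New critical path: Y→T→S→G = 2+9+9+5 = 25 ⇒ 25 days.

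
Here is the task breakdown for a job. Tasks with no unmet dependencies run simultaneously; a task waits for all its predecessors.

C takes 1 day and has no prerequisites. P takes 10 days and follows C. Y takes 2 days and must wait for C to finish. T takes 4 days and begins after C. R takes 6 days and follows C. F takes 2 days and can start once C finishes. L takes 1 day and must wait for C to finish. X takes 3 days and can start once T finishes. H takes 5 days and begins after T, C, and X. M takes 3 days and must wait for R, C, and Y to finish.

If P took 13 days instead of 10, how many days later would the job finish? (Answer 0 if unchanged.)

1

Baseline: C→T→X→H = 1+4+3+5 = 13 → 13 days.
The longest path through P is only 11 days, so P has float 2.
New critical path: C→P = 1+13 = 14 ⇒ 14 days.
Change in finish: 14 − 13 = +1 days.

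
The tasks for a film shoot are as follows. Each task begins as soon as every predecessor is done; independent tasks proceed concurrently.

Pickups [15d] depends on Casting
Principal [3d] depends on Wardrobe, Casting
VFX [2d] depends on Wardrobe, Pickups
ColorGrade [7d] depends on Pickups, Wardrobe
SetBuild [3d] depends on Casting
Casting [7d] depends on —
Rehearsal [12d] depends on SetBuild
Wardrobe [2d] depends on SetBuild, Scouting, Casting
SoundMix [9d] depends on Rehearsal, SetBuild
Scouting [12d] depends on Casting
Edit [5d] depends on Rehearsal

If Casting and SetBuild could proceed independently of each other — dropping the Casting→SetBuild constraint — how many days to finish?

With the dependency in place, Casting→SetBuild→Rehearsal→SoundMix = 7+3+12+9 = 31 sets the finish at 31 days.
Without Casting→SetBuild, SetBuild's earliest start moves from 7 to 0.
New critical path: Casting→Pickups→ColorGrade = 7+15+7 = 29 ⇒ 29 days.

29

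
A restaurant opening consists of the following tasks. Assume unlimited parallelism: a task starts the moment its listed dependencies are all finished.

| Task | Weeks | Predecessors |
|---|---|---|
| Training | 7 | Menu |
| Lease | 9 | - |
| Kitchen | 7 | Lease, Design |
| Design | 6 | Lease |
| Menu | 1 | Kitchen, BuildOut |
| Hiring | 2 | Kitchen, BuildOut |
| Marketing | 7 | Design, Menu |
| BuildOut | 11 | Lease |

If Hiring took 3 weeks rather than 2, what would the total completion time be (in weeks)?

Actual critical path: Lease→Design→Kitchen→Menu→Training = 9+6+7+1+7 = 30 ⇒ 30 weeks.
Hiring has 6 weeks of float (longest path through it is 24).
No other chain overtakes it, so the finish is 30 weeks.

30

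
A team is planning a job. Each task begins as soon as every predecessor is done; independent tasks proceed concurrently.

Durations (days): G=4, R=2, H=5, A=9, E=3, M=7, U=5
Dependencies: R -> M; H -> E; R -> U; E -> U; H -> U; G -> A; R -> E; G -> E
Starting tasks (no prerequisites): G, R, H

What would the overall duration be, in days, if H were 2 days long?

As given, the longest chain is H→E→U = 5+3+5 = 13, so the finish is 13 days.
H is on the critical path; changing it to 2 makes that path 10 days.
New critical path: G→A = 4+9 = 13 ⇒ 13 days.

13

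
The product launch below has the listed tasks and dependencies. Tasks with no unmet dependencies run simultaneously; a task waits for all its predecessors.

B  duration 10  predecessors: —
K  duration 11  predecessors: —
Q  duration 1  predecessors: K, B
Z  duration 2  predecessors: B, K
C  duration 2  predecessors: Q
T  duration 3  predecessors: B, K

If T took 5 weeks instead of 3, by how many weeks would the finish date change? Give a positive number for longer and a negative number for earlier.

2

Baseline: K→T = 11+3 = 14 → 14 weeks.
Since T is critical, the +2 change carries straight to that chain (now 16 weeks).
That remains the longest chain; total 16 weeks.
Change in finish: 16 − 14 = +2 weeks.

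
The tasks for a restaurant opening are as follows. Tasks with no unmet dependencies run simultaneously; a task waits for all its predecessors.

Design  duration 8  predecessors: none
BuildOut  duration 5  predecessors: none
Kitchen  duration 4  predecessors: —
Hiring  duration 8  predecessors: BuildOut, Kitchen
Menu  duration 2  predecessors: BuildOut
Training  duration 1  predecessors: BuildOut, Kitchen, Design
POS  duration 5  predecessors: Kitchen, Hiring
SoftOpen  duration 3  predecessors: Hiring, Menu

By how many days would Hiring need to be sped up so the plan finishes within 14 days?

4

Current finish: 18 days; target: 14.
Hiring is on every critical path, so each day cut from Hiring cuts the finish by one (this holds down to a finish of 11).
Need 18 − 14 = 4 days off Hiring → Hiring becomes 4 days, finish becomes 14.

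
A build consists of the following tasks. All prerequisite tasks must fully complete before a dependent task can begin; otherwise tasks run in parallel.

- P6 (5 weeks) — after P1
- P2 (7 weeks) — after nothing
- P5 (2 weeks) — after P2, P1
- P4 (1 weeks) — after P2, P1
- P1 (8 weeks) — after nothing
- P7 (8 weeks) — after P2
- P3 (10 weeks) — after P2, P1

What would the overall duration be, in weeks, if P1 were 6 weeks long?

17

Baseline: P1→P3 = 8+10 = 18 → 18 weeks.
P1 lies on that path, so at 6 weeks the path becomes 16 weeks.
New critical path: P2→P3 = 7+10 = 17 ⇒ 17 weeks.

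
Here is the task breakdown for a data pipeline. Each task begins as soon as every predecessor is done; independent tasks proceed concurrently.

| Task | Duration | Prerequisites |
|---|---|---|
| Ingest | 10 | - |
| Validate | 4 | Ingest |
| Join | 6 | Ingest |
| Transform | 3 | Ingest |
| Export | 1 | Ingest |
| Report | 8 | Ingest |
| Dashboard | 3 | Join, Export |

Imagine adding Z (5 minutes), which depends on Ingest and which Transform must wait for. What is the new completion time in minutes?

19

Originally the schedule takes 19 minutes.
With Z inserted, Transform now waits for max(Ingest, Z).
New critical path: Ingest→Join→Dashboard = 10+6+3 = 19 ⇒ 19 minutes.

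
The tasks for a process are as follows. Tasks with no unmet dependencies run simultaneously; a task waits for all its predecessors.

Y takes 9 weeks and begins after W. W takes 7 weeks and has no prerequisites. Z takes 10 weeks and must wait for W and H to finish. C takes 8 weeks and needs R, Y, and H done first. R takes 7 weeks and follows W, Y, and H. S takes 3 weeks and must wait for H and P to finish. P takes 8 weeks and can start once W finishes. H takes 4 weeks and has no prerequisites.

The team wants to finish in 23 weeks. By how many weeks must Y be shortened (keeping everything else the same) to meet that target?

Current finish: 31 weeks; target: 23.
Y is on every critical path, so each week cut from Y cuts the finish by one (this holds down to a finish of 23).
Need 31 − 23 = 8 weeks off Y → Y becomes 1 week, finish becomes 23.

8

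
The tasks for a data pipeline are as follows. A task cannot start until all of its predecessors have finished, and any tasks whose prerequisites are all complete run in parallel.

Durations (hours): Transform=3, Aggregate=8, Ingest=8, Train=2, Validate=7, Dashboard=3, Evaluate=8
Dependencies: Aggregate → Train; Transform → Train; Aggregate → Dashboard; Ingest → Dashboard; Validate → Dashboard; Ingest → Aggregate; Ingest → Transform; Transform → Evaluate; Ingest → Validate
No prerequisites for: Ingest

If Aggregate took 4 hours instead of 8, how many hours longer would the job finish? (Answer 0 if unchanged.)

The binding path is Ingest→Aggregate→Dashboard = 8+8+3 = 19; finish at 19 hours.
Aggregate is on the critical path; changing it to 4 makes that path 15 hours.
The binding chain switches to Ingest→Transform→Evaluate = 8+3+8 = 19; finish 19 hours.
Change in finish: 19 − 19 = +0 hours.

0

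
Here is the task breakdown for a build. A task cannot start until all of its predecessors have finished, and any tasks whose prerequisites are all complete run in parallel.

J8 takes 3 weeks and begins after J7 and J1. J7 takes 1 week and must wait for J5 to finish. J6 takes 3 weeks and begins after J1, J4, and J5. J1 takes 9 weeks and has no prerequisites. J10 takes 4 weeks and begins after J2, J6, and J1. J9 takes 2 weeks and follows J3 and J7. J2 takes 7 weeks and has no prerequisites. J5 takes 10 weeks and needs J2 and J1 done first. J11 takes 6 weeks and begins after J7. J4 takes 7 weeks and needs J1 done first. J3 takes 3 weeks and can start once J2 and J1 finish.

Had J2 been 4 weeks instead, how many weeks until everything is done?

26

As given, the longest chain is J1→J5→J6→J10 = 9+10+3+4 = 26, so the finish is 26 weeks.
The longest path through J2 is only 24 weeks, so J2 has float 2.
That remains the longest chain; total 26 weeks.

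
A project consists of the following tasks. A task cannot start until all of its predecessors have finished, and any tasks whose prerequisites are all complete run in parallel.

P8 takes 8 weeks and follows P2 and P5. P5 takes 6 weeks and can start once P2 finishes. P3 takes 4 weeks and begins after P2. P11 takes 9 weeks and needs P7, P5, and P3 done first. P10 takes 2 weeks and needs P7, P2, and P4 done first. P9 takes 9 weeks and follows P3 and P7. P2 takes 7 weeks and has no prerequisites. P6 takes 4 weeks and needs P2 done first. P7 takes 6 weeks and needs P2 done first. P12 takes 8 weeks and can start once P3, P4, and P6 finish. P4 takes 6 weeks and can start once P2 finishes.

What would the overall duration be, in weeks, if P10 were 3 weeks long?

22

Critical path before the change: P2→P5→P11 = 7+6+9 = 22 giving 22 weeks.
P10 is off the critical path — its longest chain is 15 weeks, giving 7 of slack.
The critical path is still P2→P5→P11; finish is now 22 weeks.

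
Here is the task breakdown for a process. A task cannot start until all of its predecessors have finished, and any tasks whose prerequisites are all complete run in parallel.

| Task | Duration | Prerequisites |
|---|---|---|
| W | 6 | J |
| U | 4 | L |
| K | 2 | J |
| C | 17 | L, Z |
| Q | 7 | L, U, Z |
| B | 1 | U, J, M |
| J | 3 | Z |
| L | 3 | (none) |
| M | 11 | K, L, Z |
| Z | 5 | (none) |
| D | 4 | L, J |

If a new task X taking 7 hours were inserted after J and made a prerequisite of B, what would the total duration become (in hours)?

Originally the plan takes 22 hours.
With X inserted, B now waits for max(U, J, M, X).
New critical path: Z→C = 5+17 = 22 ⇒ 22 hours.

22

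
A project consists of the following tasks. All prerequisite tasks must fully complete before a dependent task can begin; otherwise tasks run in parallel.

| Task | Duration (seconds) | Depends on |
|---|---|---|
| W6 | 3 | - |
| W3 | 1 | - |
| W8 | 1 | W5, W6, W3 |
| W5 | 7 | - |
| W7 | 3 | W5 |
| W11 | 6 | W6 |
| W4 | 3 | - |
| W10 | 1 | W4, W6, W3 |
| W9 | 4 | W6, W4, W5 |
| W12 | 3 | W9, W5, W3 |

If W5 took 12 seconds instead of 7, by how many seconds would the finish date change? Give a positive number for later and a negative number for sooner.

5

As given, the longest chain is W5→W9→W12 = 7+4+3 = 14, so the finish is 14 seconds.
W5 lies on that path, so at 12 seconds the path becomes 19 seconds.
No other chain overtakes it, so the finish is 19 seconds.
Change in finish: 19 − 14 = +5 seconds.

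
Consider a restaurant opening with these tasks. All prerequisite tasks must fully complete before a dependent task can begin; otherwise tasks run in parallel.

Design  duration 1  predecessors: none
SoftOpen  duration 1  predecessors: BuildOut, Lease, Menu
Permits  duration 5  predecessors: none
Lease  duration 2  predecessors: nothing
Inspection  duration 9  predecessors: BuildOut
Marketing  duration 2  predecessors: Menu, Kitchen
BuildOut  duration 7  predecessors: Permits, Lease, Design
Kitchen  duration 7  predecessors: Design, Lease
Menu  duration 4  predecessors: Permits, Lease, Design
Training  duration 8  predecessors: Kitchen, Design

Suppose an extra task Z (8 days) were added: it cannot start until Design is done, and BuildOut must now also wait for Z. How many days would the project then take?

25

Originally the project takes 21 days.
With Z inserted, BuildOut now waits for max(Permits, Lease, Design, Z).
New critical path: Design→Z→BuildOut→Inspection = 1+8+7+9 = 25 ⇒ 25 days.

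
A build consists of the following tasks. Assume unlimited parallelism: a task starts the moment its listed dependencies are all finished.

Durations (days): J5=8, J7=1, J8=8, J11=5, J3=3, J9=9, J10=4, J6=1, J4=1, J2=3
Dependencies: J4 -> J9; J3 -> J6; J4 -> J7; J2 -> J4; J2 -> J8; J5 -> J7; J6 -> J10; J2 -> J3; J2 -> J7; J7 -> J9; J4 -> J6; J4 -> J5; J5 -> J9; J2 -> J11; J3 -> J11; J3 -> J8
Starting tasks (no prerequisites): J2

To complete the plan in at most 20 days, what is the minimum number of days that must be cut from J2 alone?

2

Current finish: 22 days; target: 20.
J2 is on every critical path, so each day cut from J2 cuts the finish by one (this holds down to a finish of 20).
Need 22 − 20 = 2 days off J2 → J2 becomes 1 day, finish becomes 20.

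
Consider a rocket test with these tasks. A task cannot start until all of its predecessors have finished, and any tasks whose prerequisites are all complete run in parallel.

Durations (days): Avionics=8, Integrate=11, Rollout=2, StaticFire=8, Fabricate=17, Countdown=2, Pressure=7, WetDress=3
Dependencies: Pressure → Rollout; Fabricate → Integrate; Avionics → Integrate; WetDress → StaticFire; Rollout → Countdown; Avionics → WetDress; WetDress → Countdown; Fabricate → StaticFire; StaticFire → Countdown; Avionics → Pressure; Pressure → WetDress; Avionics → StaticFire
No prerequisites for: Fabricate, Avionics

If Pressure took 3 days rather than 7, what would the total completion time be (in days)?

28

Critical path before the change: Avionics→Pressure→WetDress→StaticFire→Countdown = 8+7+3+8+2 = 28 giving 28 days.
Pressure is on the critical path; changing it to 3 makes that path 24 days.
Now Fabricate→Integrate = 17+11 = 28 is longest, so the finish becomes 28 days.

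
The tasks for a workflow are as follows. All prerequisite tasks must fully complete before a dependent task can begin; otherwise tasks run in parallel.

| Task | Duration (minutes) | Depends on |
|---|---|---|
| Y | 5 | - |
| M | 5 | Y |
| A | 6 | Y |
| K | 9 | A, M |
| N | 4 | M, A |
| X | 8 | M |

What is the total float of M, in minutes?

1

Y→A→K = 5+6+9 = 20 sets the makespan at 20 minutes.
M finishes as early as 10 and must finish by 11.
Slack of M = 6 − 5 = 1 minute.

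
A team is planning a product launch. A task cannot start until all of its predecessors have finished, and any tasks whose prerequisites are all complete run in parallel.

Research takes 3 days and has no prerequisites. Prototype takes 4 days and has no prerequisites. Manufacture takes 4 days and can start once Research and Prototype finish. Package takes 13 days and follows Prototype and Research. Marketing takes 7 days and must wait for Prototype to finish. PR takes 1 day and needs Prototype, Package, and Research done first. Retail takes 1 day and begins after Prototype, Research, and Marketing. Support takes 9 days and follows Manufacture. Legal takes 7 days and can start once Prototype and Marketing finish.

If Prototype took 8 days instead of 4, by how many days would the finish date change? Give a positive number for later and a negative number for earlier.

4

Baseline: Prototype→Package→PR = 4+13+1 = 18 → 18 days.
Since Prototype is critical, the +4 change carries straight to that chain (now 22 days).
That remains the longest chain; total 22 days.
Change in finish: 22 − 18 = +4 days.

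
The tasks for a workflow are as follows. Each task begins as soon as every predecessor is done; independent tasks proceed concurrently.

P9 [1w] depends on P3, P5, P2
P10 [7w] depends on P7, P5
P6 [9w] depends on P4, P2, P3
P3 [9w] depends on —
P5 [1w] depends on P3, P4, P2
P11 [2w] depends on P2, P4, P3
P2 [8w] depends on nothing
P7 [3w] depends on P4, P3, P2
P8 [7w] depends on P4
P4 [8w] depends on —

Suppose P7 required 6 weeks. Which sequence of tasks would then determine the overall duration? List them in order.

Actual critical path: P3→P7→P10 = 9+3+7 = 19 ⇒ 19 weeks.
P7 is on the critical path; changing it to 6 makes that path 22 weeks.
No other chain overtakes it, so the finish is 22 weeks.

P3, P7, P10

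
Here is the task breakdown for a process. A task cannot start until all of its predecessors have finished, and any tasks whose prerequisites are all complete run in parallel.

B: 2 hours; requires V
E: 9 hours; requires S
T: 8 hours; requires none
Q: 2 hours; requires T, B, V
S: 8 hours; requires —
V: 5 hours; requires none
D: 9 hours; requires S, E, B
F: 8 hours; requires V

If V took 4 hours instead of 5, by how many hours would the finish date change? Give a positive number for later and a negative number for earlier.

0

Critical path before the change: S→E→D = 8+9+9 = 26 giving 26 hours.
The longest path through V is only 16 hours, so V has float 10.
That remains the longest chain; total 26 hours.
Change in finish: 26 − 26 = +0 hours.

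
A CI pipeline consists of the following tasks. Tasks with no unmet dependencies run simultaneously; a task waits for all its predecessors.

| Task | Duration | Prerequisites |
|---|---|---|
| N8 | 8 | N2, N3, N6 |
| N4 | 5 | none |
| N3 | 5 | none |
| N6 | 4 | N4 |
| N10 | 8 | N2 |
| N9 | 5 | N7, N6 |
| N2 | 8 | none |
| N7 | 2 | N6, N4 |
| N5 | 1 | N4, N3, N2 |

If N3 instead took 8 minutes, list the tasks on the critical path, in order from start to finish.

Critical path before the change: N4→N6→N8 = 5+4+8 = 17 giving 17 minutes.
N3 is off the critical path — its longest chain is 13 minutes, giving 4 of slack.
The critical path is still N4→N6→N8; finish is now 17 minutes.

N4, N6, N8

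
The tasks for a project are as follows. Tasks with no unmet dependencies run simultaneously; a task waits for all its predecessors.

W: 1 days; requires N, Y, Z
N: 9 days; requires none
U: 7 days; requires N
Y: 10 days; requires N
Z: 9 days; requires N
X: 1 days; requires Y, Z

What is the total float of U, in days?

Critical path: N→Y→W = 9+10+1 = 20, so the finish is 20 days.
U finishes as early as 16 and must finish by 20.
Slack of U = 13 − 9 = 4 days.

4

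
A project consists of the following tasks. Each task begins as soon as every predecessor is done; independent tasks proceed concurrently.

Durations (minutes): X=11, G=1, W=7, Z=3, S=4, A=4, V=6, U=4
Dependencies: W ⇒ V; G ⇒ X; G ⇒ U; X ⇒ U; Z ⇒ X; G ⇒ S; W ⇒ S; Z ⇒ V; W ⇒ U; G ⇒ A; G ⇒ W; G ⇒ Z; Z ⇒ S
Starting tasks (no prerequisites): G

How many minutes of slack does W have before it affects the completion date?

5

Critical path: G→Z→X→U = 1+3+11+4 = 19, so the finish is 19 minutes.
Longest path through W: 14 minutes (earliest finish 8, latest finish 13).
Float = 19 − 14 = 5.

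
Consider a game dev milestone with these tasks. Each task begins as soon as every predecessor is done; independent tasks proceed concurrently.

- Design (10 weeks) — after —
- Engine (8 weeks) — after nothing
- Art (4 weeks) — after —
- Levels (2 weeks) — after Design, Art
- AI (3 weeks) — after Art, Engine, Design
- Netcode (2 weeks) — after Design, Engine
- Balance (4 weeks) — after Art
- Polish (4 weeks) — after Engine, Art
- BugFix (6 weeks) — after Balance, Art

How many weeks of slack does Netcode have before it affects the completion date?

The longest chain is Art→Balance→BugFix = 4+4+6 = 14; overall finish 14 weeks.
Longest path through Netcode: 12 weeks (earliest finish 12, latest finish 14).
Slack of Netcode = 12 − 10 = 2 weeks.

2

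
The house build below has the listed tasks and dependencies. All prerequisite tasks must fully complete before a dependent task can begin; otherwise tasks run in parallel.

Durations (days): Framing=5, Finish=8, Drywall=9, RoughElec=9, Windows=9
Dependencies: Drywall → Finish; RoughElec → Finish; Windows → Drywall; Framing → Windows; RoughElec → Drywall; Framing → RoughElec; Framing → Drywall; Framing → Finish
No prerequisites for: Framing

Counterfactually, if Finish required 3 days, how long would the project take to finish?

Critical path before the change: Framing→Windows→Drywall→Finish = 5+9+9+8 = 31 giving 31 days.
Finish is on the critical path; changing it to 3 makes that path 26 days.
No other chain overtakes it, so the finish is 26 days.

26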